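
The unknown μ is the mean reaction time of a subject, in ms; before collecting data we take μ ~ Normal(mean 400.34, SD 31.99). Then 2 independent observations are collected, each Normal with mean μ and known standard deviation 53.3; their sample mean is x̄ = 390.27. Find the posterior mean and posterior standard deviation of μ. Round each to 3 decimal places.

With known σ, the Normal prior is conjugate. Weight on the data is w = (n/σ²)/(n/σ² + 1/τ₀²) = 0.00070400/(0.00070400+0.00097717) = 0.41876.
Posterior mean = w·x̄ + (1−w)·μ₀ = 0.41876·390.27 + 0.58124·400.34 = 396.123. Posterior variance = 1/(0.00070400+0.00097717) = 594.821, so SD = 24.389.

Posterior mean ≈ 396.123; posterior SD ≈ 24.389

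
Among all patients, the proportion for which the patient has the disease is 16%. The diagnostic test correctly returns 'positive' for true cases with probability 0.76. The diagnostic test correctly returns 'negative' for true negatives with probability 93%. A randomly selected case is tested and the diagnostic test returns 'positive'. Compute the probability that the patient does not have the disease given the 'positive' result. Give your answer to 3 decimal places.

Let H be the event that the patient has the disease. P(H) = 0.16, so P(¬H) = 0.84. With E the 'positive' result, P(E|H) = 0.76 and P(E|¬H) = 0.07.
P(E) = 0.76·0.16 + 0.07·0.84 = 0.12160 + 0.058800 = 0.18040.
By Bayes' theorem, P(H|E) = 0.12160 / 0.18040 = 0.674. Hence P(¬H|E) = 1 − 0.674 = 0.326.

P(¬H | E) ≈ 0.326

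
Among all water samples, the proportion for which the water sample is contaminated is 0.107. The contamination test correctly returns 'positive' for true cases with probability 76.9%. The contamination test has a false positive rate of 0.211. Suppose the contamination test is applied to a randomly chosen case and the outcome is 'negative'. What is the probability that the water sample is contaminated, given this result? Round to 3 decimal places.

Write H for 'the water sample is contaminated'. Prior odds H:¬H = 0.107/0.893 = 0.11982. For the 'negative' outcome, the likelihood ratio is 0.231/0.789 = 0.29278.
Posterior odds = 0.11982 × 0.29278 = 0.035081, so P(H|E) = 0.035081/(1+0.035081) = 0.034.

P(H | E) ≈ 0.034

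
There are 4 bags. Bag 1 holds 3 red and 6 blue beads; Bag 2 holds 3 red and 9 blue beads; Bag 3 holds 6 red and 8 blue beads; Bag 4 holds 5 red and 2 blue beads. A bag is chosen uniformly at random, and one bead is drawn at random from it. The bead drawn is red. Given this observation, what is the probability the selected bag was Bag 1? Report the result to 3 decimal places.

P(red|Bag 1) = 0.3333; P(red|Bag 2) = 0.25; P(red|Bag 3) = 0.4286; P(red|Bag 4) = 0.7143.
Prior × likelihood for each source: 0.25·0.3333=0.08333, 0.25·0.25=0.06250, 0.25·0.4286=0.1071, 0.25·0.7143=0.1786. Summing gives P(red) = 0.43155.
P(Bag 1 | red) = 0.08333 / 0.43155 = 0.193.

Posterior probability ≈ 0.193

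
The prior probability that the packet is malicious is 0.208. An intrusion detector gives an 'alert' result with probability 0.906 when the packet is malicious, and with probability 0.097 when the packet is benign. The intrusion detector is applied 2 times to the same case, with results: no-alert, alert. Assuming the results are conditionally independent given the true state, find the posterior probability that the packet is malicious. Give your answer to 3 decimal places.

Posterior P(H) ≈ 0.203

With H the event that the packet is malicious, the joint likelihood of the observed sequence is P(data|H) = 0.094·0.906 = 0.085164 and P(data|¬H) = 0.903·0.097 = 0.087591.
Bayes: P(H|data) = 0.208·0.085164 / (0.208·0.085164 + 0.792·0.087591) = 0.017714/0.087086 = 0.2034.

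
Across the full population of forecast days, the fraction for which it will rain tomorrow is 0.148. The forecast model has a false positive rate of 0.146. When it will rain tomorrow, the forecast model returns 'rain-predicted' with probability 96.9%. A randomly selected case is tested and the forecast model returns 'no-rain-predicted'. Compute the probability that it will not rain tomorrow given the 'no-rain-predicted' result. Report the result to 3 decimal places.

P(¬H | E) ≈ 0.994

Let H be the event that it will rain tomorrow. P(H) = 0.148, so P(¬H) = 0.852. With E the 'no-rain-predicted' result, P(E|H) = 0.031 and P(E|¬H) = 0.854.
P(E) = 0.031·0.148 + 0.854·0.852 = 0.0045880 + 0.72761 = 0.73220.
By Bayes' theorem, P(H|E) = 0.0045880 / 0.73220 = 0.006. Hence P(¬H|E) = 1 − 0.006 = 0.994.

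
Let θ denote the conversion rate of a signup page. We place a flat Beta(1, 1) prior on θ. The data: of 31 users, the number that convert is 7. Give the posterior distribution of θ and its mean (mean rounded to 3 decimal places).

Posterior: Beta(8, 25); mean ≈ 0.242

Observing 7 successes and 24 failures updates Beta(1, 1) by adding the success and failure counts to the two shape parameters: α = 1+7 = 8, β = 1+24 = 25.
E[θ | data] = 8/(8+25) = 0.242.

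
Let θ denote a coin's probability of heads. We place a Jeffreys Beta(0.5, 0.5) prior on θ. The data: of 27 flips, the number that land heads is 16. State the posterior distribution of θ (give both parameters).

Posterior: Beta(16.5, 11.5)

The binomial likelihood is conjugate to the Beta prior: with 16 successes and 11 failures, the posterior is Beta(0.5+16, 0.5+11) = Beta(16.5, 11.5).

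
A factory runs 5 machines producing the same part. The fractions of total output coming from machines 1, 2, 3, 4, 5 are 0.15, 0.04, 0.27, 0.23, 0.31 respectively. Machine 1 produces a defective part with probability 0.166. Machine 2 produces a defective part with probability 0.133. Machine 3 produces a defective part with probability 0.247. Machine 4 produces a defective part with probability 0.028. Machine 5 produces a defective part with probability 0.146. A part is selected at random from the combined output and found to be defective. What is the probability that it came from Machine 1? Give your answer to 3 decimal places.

P(defective|M1) = 0.166; P(defective|M2) = 0.133; P(defective|M3) = 0.247; P(defective|M4) = 0.028; P(defective|M5) = 0.146.
Prior × likelihood for each source: 0.15·0.166=0.02490, 0.04·0.133=0.005320, 0.27·0.247=0.06669, 0.23·0.028=0.006440, 0.31·0.146=0.04526. Summing gives P(defective) = 0.14861.
P(Machine 1 | defective) = 0.02490 / 0.14861 = 0.168.

Posterior probability ≈ 0.168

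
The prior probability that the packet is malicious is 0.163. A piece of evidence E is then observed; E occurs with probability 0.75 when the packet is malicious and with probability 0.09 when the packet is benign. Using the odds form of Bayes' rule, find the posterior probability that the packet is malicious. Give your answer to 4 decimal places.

Prior odds = 0.163/(1−0.163) = 0.19474.
Likelihood ratio for E = 0.75/0.09 = 8.3333.
Posterior odds = prior odds × LR = 1.6229.
Posterior probability = odds/(1+odds) = 1.6229/2.6229 = 0.6187.

Posterior probability ≈ 0.6187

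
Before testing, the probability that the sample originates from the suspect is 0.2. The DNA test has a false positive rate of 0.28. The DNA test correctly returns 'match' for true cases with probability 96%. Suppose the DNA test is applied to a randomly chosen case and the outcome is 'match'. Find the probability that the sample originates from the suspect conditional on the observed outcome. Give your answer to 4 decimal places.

P(H | E) ≈ 0.4615

Let H be the event that the sample originates from the suspect. P(H) = 0.2, so P(¬H) = 0.8. With E the 'match' result, P(E|H) = 0.96 and P(E|¬H) = 0.28.
P(E) = 0.96·0.2 + 0.28·0.8 = 0.19200 + 0.22400 = 0.41600.
By Bayes' theorem, P(H|E) = 0.19200 / 0.41600 = 0.4615.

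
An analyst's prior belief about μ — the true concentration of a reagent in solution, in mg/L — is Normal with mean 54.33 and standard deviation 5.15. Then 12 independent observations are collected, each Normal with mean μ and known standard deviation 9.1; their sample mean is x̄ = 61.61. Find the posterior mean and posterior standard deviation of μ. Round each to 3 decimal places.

Prior precision 1/τ₀² = 1/5.15² = 0.0377038; data precision n/σ² = 12/9.1² = 0.144910.
Posterior precision = 0.0377038 + 0.144910 = 0.182614, giving posterior SD = 1/√0.182614 = 2.340.
Posterior mean = (0.0377038·54.33 + 0.144910·61.61) / 0.182614 = 60.107.

Posterior mean ≈ 60.107; posterior SD ≈ 2.340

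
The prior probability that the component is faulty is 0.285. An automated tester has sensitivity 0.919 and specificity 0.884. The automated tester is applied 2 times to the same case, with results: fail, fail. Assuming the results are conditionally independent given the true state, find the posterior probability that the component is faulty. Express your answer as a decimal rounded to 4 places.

Posterior P(H) ≈ 0.9616

Let H be the event that the component is faulty; start with P(H) = 0.285. P('fail'|H) = 0.919, P('fail'|¬H) = 0.116.
Update on result 1 ('fail'): P(H) ← 0.919·0.2850 / (0.919·0.2850 + 0.116·0.7150) = 0.26192/0.34486 = 0.7595.
Update on result 2 ('fail'): P(H) ← 0.919·0.7595 / (0.919·0.7595 + 0.116·0.2405) = 0.69797/0.72587 = 0.9616.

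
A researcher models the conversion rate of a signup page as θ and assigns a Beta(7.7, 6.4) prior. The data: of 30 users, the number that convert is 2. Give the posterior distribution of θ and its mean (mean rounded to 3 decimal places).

The binomial likelihood is conjugate to the Beta prior: with 2 successes and 28 failures, the posterior is Beta(7.7+2, 6.4+28) = Beta(9.7, 34.4).
E[θ | data] = 9.7/(9.7+34.4) = 0.220.

Posterior: Beta(9.7, 34.4); mean ≈ 0.220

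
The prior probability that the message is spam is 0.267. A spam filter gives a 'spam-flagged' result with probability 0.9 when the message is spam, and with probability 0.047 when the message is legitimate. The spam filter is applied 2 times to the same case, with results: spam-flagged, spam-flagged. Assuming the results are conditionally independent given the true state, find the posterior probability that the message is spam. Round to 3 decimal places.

With H the event that the message is spam, the joint likelihood of the observed sequence is P(data|H) = 0.9·0.9 = 0.81000 and P(data|¬H) = 0.047·0.047 = 0.0022090.
Bayes: P(H|data) = 0.267·0.81000 / (0.267·0.81000 + 0.733·0.0022090) = 0.21627/0.21789 = 0.9926.

Posterior P(H) ≈ 0.993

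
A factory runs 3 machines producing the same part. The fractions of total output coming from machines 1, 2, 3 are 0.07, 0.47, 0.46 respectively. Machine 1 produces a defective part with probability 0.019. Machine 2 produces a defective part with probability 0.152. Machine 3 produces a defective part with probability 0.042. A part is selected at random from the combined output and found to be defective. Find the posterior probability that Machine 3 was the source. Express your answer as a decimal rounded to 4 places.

P(defective|M1) = 0.019; P(defective|M2) = 0.152; P(defective|M3) = 0.042.
Prior × likelihood for each source: 0.07·0.019=0.001330, 0.47·0.152=0.07144, 0.46·0.042=0.01932. Summing gives P(defective) = 0.092090.
P(Machine 3 | defective) = 0.01932 / 0.092090 = 0.2098.

Posterior probability ≈ 0.2098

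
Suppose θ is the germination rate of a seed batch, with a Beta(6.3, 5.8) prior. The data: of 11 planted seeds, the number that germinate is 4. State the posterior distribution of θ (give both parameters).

Posterior: Beta(10.3, 12.8)

Observing 4 successes and 7 failures updates Beta(6.3, 5.8) by adding the success and failure counts to the two shape parameters: α = 6.3+4 = 10.3, β = 5.8+7 = 12.8.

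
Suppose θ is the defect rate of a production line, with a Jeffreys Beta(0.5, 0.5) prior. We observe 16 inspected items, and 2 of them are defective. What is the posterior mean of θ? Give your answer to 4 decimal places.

Posterior mean ≈ 0.1471

The binomial likelihood is conjugate to the Beta prior: with 2 successes and 14 failures, the posterior is Beta(0.5+2, 0.5+14) = Beta(2.5, 14.5).
E[θ | data] = 2.5/(2.5+14.5) = 0.1471.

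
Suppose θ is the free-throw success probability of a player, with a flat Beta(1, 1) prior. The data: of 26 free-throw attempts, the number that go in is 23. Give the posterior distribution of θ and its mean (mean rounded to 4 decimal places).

The binomial likelihood is conjugate to the Beta prior: with 23 successes and 3 failures, the posterior is Beta(1+23, 1+3) = Beta(24, 4).
Posterior mean = α/(α+β) = 24/28 = 0.8571.

Posterior: Beta(24, 4); mean ≈ 0.8571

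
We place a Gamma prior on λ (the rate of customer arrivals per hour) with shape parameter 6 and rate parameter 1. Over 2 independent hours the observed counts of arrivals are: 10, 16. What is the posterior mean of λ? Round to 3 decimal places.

The Poisson likelihood adds the total count to the shape and the number of exposure periods to the rate. Here ∑xᵢ = 26 and n = 2, so shape 6→32 and rate 1→3.
Posterior mean = shape/rate = 32/3 = 10.667.

Posterior mean ≈ 10.667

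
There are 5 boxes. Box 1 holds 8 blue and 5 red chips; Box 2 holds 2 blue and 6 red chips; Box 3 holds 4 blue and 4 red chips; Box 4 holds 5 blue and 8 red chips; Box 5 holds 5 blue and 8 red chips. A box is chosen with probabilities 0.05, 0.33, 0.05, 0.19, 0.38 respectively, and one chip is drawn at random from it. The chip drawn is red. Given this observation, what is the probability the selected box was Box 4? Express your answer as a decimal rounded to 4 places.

Posterior probability ≈ 0.1820

Tabulate prior·likelihood by source: [1] prior 0.05, lik 0.3846, product 0.01923; [2] prior 0.33, lik 0.75, product 0.2475; [3] prior 0.05, lik 0.5, product 0.02500; [4] prior 0.19, lik 0.6154, product 0.1169; [5] prior 0.38, lik 0.6154, product 0.2338.
Normalizing constant = 0.64250; the posterior for Box 4 is its product over the sum, 0.1169/0.64250 = 0.1820.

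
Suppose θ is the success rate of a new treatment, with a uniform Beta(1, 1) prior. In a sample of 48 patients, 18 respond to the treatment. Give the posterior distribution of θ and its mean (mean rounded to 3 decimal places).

Observing 18 successes and 30 failures updates Beta(1, 1) by adding the success and failure counts to the two shape parameters: α = 1+18 = 19, β = 1+30 = 31.
Posterior mean = α/(α+β) = 19/50 = 0.380.

Posterior: Beta(19, 31); mean ≈ 0.380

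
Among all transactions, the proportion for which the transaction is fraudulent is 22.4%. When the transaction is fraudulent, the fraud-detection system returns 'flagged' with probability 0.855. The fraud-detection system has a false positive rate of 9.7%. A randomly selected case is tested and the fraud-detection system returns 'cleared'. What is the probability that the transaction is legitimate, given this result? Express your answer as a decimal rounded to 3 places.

P(¬H | E) ≈ 0.956

Let H be the event that the transaction is fraudulent. P(H) = 0.224, so P(¬H) = 0.776. With E the 'cleared' result, P(E|H) = 0.145 and P(E|¬H) = 0.903.
P(E) = 0.145·0.224 + 0.903·0.776 = 0.032480 + 0.70073 = 0.73321.
By Bayes' theorem, P(H|E) = 0.032480 / 0.73321 = 0.044. Hence P(¬H|E) = 1 − 0.044 = 0.956.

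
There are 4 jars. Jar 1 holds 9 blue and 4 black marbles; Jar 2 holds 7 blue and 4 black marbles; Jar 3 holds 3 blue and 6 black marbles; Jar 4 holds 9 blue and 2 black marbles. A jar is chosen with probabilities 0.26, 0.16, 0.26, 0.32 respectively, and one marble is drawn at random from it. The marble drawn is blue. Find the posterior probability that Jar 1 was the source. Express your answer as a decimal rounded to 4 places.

Posterior probability ≈ 0.2856

P(blue|Jar 1) = 0.6923; P(blue|Jar 2) = 0.6364; P(blue|Jar 3) = 0.3333; P(blue|Jar 4) = 0.8182.
Prior × likelihood for each source: 0.26·0.6923=0.1800, 0.16·0.6364=0.1018, 0.26·0.3333=0.08667, 0.32·0.8182=0.2618. Summing gives P(blue) = 0.63030.
P(Jar 1 | blue) = 0.1800 / 0.63030 = 0.2856.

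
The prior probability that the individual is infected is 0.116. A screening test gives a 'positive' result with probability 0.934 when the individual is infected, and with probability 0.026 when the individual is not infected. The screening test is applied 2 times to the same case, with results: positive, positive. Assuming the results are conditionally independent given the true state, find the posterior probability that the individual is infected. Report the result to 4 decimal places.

Posterior P(H) ≈ 0.9941

With H the event that the individual is infected, the joint likelihood of the observed sequence is P(data|H) = 0.934·0.934 = 0.87236 and P(data|¬H) = 0.026·0.026 = 0.00067600.
Bayes: P(H|data) = 0.116·0.87236 / (0.116·0.87236 + 0.884·0.00067600) = 0.10119/0.10179 = 0.9941.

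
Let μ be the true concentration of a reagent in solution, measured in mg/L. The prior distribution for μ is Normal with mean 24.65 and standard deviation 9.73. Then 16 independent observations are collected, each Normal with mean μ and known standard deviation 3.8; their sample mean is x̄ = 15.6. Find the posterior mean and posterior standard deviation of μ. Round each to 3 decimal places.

With known σ, the Normal prior is conjugate. Weight on the data is w = (n/σ²)/(n/σ² + 1/τ₀²) = 1.10803/(1.10803+0.0105627) = 0.99056.
Posterior mean = w·x̄ + (1−w)·μ₀ = 0.99056·15.6 + 0.0094428·24.65 = 15.685. Posterior variance = 1/(1.10803+0.0105627) = 0.893978, so SD = 0.946.

Posterior mean ≈ 15.685; posterior SD ≈ 0.946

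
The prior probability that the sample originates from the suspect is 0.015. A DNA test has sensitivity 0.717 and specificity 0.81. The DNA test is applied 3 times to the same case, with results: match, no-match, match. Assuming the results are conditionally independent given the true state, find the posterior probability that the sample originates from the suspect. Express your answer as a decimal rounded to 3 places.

Posterior P(H) ≈ 0.070

With H the event that the sample originates from the suspect, the joint likelihood of the observed sequence is P(data|H) = 0.717·0.283·0.717 = 0.14549 and P(data|¬H) = 0.19·0.81·0.19 = 0.029241.
Bayes: P(H|data) = 0.015·0.14549 / (0.015·0.14549 + 0.985·0.029241) = 0.0021823/0.030985 = 0.0704.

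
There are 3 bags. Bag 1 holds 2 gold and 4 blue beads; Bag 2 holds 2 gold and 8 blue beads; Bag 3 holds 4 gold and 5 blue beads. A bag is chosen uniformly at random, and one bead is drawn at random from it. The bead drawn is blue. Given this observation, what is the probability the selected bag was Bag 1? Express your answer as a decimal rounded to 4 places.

P(blue|Bag 1) = 0.6667; P(blue|Bag 2) = 0.8; P(blue|Bag 3) = 0.5556.
Prior × likelihood for each source: 0.333333·0.6667=0.2222, 0.333333·0.8=0.2667, 0.333333·0.5556=0.1852. Summing gives P(blue) = 0.67407.
P(Bag 1 | blue) = 0.2222 / 0.67407 = 0.3297.

Posterior probability ≈ 0.3297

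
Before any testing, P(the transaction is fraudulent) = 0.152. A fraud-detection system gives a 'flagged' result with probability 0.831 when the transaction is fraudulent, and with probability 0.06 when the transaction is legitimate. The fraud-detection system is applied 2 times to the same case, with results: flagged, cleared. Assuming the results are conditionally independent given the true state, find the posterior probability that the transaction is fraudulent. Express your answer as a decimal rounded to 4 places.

Let H be the event that the transaction is fraudulent; start with P(H) = 0.152. P('flagged'|H) = 0.831, P('flagged'|¬H) = 0.06.
Update on result 1 ('flagged'): P(H) ← 0.831·0.1520 / (0.831·0.1520 + 0.06·0.8480) = 0.12631/0.17719 = 0.7129.
Update on result 2 ('cleared'): P(H) ← 0.169·0.7129 / (0.169·0.7129 + 0.94·0.2871) = 0.12047/0.39039 = 0.3086.

Posterior P(H) ≈ 0.3086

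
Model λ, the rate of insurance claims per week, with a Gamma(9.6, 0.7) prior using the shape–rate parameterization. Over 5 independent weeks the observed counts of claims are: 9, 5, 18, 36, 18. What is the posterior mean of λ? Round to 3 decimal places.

Posterior mean ≈ 16.772

Total count ∑xᵢ = 86 over n = 5 weeks.
Gamma is conjugate to the Poisson likelihood: posterior is Gamma(shape = 9.6+86 = 95.6, rate = 0.7+5 = 5.7).
E[λ | data] = 95.6/5.7 = 16.772.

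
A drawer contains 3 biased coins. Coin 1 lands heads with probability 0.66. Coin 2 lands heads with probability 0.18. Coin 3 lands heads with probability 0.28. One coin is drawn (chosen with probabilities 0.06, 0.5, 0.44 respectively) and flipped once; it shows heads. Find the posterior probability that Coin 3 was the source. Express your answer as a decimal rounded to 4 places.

Posterior probability ≈ 0.4873

P(heads|C1) = 0.66; P(heads|C2) = 0.18; P(heads|C3) = 0.28.
Prior × likelihood for each source: 0.06·0.66=0.03960, 0.5·0.18=0.09000, 0.44·0.28=0.1232. Summing gives P(heads) = 0.25280.
P(Coin 3 | heads) = 0.1232 / 0.25280 = 0.4873.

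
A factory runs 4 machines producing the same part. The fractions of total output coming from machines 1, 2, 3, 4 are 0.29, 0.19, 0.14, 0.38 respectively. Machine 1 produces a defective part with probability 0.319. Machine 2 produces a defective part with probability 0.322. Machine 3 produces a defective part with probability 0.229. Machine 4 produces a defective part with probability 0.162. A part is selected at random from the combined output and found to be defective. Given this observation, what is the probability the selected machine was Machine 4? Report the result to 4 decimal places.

Posterior probability ≈ 0.2489

P(defective|M1) = 0.319; P(defective|M2) = 0.322; P(defective|M3) = 0.229; P(defective|M4) = 0.162.
Prior × likelihood for each source: 0.29·0.319=0.09251, 0.19·0.322=0.06118, 0.14·0.229=0.03206, 0.38·0.162=0.06156. Summing gives P(defective) = 0.24731.
P(Machine 4 | defective) = 0.06156 / 0.24731 = 0.2489.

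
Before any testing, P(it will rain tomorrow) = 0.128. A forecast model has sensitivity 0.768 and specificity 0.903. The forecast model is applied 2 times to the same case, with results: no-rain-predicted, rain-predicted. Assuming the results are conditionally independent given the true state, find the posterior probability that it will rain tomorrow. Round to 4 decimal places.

Posterior P(H) ≈ 0.2299

With H the event that it will rain tomorrow, the joint likelihood of the observed sequence is P(data|H) = 0.232·0.768 = 0.17818 and P(data|¬H) = 0.903·0.097 = 0.087591.
Bayes: P(H|data) = 0.128·0.17818 / (0.128·0.17818 + 0.872·0.087591) = 0.022807/0.099186 = 0.2299.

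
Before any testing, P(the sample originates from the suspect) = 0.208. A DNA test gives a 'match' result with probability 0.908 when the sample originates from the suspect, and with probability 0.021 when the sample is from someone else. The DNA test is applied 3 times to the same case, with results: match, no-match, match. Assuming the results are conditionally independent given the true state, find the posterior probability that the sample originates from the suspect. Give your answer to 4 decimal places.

Let H be the event that the sample originates from the suspect; start with P(H) = 0.208. P('match'|H) = 0.908, P('match'|¬H) = 0.021.
Update on result 1 ('match'): P(H) ← 0.908·0.2080 / (0.908·0.2080 + 0.021·0.7920) = 0.18886/0.20550 = 0.9191.
Update on result 2 ('no-match'): P(H) ← 0.092·0.9191 / (0.092·0.9191 + 0.979·0.0809) = 0.084554/0.16379 = 0.5162.
Update on result 3 ('match'): P(H) ← 0.908·0.5162 / (0.908·0.5162 + 0.021·0.4838) = 0.46874/0.47890 = 0.9788.

Posterior P(H) ≈ 0.9788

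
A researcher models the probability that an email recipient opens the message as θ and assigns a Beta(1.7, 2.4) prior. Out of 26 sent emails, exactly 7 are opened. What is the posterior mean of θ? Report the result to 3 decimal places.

The binomial likelihood is conjugate to the Beta prior: with 7 successes and 19 failures, the posterior is Beta(1.7+7, 2.4+19) = Beta(8.7, 21.4).
Posterior mean = α/(α+β) = 8.7/30.1 = 0.289.

Posterior mean ≈ 0.289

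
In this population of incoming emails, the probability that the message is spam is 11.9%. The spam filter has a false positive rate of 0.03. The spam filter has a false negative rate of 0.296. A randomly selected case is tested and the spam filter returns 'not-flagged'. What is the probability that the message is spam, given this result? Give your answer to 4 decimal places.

Let H be the event that the message is spam. P(H) = 0.119, so P(¬H) = 0.881. With E the 'not-flagged' result, P(E|H) = 0.296 and P(E|¬H) = 0.97.
P(E) = 0.296·0.119 + 0.97·0.881 = 0.035224 + 0.85457 = 0.88979.
By Bayes' theorem, P(H|E) = 0.035224 / 0.88979 = 0.0396.

P(H | E) ≈ 0.0396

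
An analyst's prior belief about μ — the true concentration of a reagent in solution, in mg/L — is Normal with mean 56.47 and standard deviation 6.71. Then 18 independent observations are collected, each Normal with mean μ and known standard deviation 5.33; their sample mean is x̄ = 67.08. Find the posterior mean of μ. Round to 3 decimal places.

Prior precision 1/τ₀² = 1/6.71² = 0.0222103; data precision n/σ² = 18/5.33² = 0.633604.
Posterior precision = 0.0222103 + 0.633604 = 0.655815.
Posterior mean = (0.0222103·56.47 + 0.633604·67.08) / 0.655815 = 66.721.

Posterior mean ≈ 66.721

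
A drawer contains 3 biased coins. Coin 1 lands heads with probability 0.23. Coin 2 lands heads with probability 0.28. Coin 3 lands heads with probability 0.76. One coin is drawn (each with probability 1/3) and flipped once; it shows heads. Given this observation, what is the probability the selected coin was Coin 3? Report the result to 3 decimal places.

Posterior probability ≈ 0.598

Tabulate prior·likelihood by source: [1] prior 0.333333, lik 0.23, product 0.07667; [2] prior 0.333333, lik 0.28, product 0.09333; [3] prior 0.333333, lik 0.76, product 0.2533.
Normalizing constant = 0.42333; the posterior for Coin 3 is its product over the sum, 0.2533/0.42333 = 0.598.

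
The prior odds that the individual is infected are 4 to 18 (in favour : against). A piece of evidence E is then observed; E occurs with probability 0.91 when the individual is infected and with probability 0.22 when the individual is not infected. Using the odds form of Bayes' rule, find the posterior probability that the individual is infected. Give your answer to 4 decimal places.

Posterior probability ≈ 0.4789

Prior odds = 4/18 = 0.22222. In log-odds, ln(0.22222) = -1.5041.
Add log likelihood ratio: ln(4.1364) = 1.4198.
Posterior log-odds = -0.084260, so posterior odds = exp(-0.084260) = 0.91919. Converting, P(H|E) = 0.91919/1.9192 = 0.4789.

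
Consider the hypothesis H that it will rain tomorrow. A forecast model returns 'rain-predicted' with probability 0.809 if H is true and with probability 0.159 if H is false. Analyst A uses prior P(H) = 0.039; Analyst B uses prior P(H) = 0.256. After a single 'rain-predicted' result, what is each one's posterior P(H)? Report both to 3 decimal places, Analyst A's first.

P('+'|H) = 0.809, P('+'|¬H) = 0.159.
Analyst A: numerator 0.809·0.039 = 0.031551; evidence = 0.031551+0.159·0.961 = 0.18435; posterior = 0.171.
Analyst B: numerator 0.809·0.256 = 0.20710; evidence = 0.20710+0.159·0.744 = 0.32540; posterior = 0.636.

Analyst A: 0.171; Analyst B: 0.636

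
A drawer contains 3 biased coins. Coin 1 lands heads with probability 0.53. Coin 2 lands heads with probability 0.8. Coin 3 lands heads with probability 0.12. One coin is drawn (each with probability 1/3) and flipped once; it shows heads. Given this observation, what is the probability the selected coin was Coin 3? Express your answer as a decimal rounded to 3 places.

Tabulate prior·likelihood by source: [1] prior 0.333333, lik 0.53, product 0.1767; [2] prior 0.333333, lik 0.8, product 0.2667; [3] prior 0.333333, lik 0.12, product 0.04000.
Normalizing constant = 0.48333; the posterior for Coin 3 is its product over the sum, 0.04000/0.48333 = 0.083.

Posterior probability ≈ 0.083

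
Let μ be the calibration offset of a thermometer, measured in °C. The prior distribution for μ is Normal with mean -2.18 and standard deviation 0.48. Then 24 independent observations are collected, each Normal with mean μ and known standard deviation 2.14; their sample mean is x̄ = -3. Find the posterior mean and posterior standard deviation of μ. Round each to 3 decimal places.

Posterior mean ≈ -2.629; posterior SD ≈ 0.323

Prior precision 1/τ₀² = 1/0.48² = 4.34028; data precision n/σ² = 24/2.14² = 5.24063.
Posterior precision = 4.34028 + 5.24063 = 9.58091, giving posterior SD = 1/√9.58091 = 0.323.
Posterior mean = (4.34028·-2.18 + 5.24063·-3) / 9.58091 = -2.629.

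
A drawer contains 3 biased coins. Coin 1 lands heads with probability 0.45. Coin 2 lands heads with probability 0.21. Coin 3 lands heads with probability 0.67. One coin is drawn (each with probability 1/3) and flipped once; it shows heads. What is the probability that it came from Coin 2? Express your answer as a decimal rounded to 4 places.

Tabulate prior·likelihood by source: [1] prior 0.333333, lik 0.45, product 0.1500; [2] prior 0.333333, lik 0.21, product 0.07000; [3] prior 0.333333, lik 0.67, product 0.2233.
Normalizing constant = 0.44333; the posterior for Coin 2 is its product over the sum, 0.07000/0.44333 = 0.1579.

Posterior probability ≈ 0.1579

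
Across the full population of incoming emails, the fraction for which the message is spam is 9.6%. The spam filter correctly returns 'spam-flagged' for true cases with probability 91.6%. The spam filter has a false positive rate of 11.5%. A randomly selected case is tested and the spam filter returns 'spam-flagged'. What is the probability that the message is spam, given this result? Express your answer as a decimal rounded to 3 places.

Let H be the event that the message is spam. P(H) = 0.096, so P(¬H) = 0.904. With E the 'spam-flagged' result, P(E|H) = 0.916 and P(E|¬H) = 0.115.
P(E) = 0.916·0.096 + 0.115·0.904 = 0.087936 + 0.10396 = 0.19190.
By Bayes' theorem, P(H|E) = 0.087936 / 0.19190 = 0.458.

P(H | E) ≈ 0.458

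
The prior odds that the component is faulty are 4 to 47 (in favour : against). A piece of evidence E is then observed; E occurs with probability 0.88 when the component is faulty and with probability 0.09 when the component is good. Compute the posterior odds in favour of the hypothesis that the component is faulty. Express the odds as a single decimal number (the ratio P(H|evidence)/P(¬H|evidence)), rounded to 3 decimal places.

Posterior odds ≈ 0.832

Prior odds = 4/47 = 0.085106. In log-odds, ln(0.085106) = -2.4639.
Add log likelihood ratio: ln(9.7778) = 2.2801.
Posterior log-odds = -0.18374, so posterior odds = exp(-0.18374) = 0.83215.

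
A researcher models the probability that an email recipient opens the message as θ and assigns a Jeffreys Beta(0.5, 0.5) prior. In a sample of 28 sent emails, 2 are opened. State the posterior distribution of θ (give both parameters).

Posterior: Beta(2.5, 26.5)

The binomial likelihood is conjugate to the Beta prior: with 2 successes and 26 failures, the posterior is Beta(0.5+2, 0.5+26) = Beta(2.5, 26.5).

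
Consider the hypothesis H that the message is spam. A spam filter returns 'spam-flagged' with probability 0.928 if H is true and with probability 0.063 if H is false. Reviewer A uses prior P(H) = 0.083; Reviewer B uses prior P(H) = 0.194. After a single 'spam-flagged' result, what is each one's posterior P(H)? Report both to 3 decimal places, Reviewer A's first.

Reviewer A: 0.571; Reviewer B: 0.780

The likelihood ratio for a 'spam-flagged' result is 0.928/0.063 = 14.730.
Reviewer A: prior odds 0.083/0.917 = 0.090513; posterior odds 1.3333; posterior probability 0.571.
Reviewer B: prior odds 0.194/0.806 = 0.24069; posterior odds 3.5455; posterior probability 0.780.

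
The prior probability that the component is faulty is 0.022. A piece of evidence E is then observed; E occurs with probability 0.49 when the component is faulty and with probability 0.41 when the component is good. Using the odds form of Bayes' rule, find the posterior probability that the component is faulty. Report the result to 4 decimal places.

Posterior probability ≈ 0.0262

Prior odds = 0.022/(1−0.022) = 0.022495. In log-odds, ln(0.022495) = -3.7945.
Add log likelihood ratio: ln(1.1951) = 0.17825.
Posterior log-odds = -3.6162, so posterior odds = exp(-3.6162) = 0.026884. Converting, P(H|E) = 0.026884/1.0269 = 0.0262.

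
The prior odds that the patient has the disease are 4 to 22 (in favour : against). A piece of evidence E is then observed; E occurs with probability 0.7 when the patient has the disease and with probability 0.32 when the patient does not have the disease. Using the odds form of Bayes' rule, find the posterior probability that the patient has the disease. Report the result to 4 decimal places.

Prior odds = 4/22 = 0.18182. In log-odds, ln(0.18182) = -1.7047.
Add log likelihood ratio: ln(2.1875) = 0.78276.
Posterior log-odds = -0.92199, so posterior odds = exp(-0.92199) = 0.39773. Converting, P(H|E) = 0.39773/1.3977 = 0.2846.

Posterior probability ≈ 0.2846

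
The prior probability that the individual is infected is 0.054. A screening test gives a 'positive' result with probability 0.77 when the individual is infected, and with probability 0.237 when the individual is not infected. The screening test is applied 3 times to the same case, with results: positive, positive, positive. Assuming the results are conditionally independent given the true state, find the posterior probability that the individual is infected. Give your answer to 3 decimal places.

Posterior P(H) ≈ 0.662

With H the event that the individual is infected, the joint likelihood of the observed sequence is P(data|H) = 0.77·0.77·0.77 = 0.45653 and P(data|¬H) = 0.237·0.237·0.237 = 0.013312.
Bayes: P(H|data) = 0.054·0.45653 / (0.054·0.45653 + 0.946·0.013312) = 0.024653/0.037246 = 0.6619.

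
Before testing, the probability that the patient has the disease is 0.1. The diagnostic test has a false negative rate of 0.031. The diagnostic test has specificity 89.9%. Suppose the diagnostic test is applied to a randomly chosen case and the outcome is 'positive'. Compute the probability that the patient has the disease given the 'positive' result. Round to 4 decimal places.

Write H for 'the patient has the disease'. Prior odds H:¬H = 0.1/0.9 = 0.11111. For the 'positive' outcome, the likelihood ratio is 0.969/0.101 = 9.5941.
Posterior odds = 0.11111 × 9.5941 = 1.0660, so P(H|E) = 1.0660/(1+1.0660) = 0.5160.

P(H | E) ≈ 0.5160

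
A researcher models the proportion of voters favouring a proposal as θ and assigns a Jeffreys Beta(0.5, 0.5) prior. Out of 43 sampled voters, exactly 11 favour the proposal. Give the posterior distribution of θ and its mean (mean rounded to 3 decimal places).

The binomial likelihood is conjugate to the Beta prior: with 11 successes and 32 failures, the posterior is Beta(0.5+11, 0.5+32) = Beta(11.5, 32.5).
E[θ | data] = 11.5/(11.5+32.5) = 0.261.

Posterior: Beta(11.5, 32.5); mean ≈ 0.261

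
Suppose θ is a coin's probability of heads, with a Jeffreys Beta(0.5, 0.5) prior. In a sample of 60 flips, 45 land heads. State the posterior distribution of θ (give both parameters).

Observing 45 successes and 15 failures updates Beta(0.5, 0.5) by adding the success and failure counts to the two shape parameters: α = 0.5+45 = 45.5, β = 0.5+15 = 15.5.

Posterior: Beta(45.5, 15.5)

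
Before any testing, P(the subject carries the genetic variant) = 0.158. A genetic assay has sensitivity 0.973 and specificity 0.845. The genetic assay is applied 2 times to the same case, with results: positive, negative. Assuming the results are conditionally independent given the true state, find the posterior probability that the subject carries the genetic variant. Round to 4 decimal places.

Posterior P(H) ≈ 0.0363

Let H be the event that the subject carries the genetic variant; start with P(H) = 0.158. P('positive'|H) = 0.973, P('positive'|¬H) = 0.155.
Update on result 1 ('positive'): P(H) ← 0.973·0.1580 / (0.973·0.1580 + 0.155·0.8420) = 0.15373/0.28424 = 0.5409.
Update on result 2 ('negative'): P(H) ← 0.027·0.5409 / (0.027·0.5409 + 0.845·0.4591) = 0.014603/0.40258 = 0.0363.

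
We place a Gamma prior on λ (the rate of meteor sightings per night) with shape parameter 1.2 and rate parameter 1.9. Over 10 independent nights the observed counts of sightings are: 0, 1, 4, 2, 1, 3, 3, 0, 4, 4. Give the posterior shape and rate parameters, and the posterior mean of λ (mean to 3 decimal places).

The Poisson likelihood adds the total count to the shape and the number of exposure periods to the rate. Here ∑xᵢ = 22 and n = 10, so shape 1.2→23.2 and rate 1.9→11.9.
Posterior mean = shape/rate = 23.2/11.9 = 1.950.

Posterior: Gamma(shape=23.2, rate=11.9); mean ≈ 1.950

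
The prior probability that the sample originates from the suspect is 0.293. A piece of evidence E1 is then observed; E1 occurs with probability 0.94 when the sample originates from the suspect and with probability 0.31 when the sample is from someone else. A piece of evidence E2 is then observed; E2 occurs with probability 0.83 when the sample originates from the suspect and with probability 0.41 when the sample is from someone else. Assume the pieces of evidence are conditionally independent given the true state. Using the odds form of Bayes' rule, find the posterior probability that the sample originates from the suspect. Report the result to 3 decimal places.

Prior odds = 0.293/(1−0.293) = 0.41443.
Likelihood ratio for E1 = 0.94/0.31 = 3.0323.
Likelihood ratio for E2 = 0.83/0.41 = 2.0244.
Posterior odds = prior odds × LR₁ × LR₂ = 2.5440.
Posterior probability = odds/(1+odds) = 2.5440/3.5440 = 0.718.

Posterior probability ≈ 0.718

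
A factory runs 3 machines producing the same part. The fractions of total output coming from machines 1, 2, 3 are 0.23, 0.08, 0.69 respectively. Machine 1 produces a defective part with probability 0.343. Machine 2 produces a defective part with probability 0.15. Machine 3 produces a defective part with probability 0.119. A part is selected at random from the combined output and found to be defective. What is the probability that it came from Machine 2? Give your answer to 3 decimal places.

P(defective|M1) = 0.343; P(defective|M2) = 0.15; P(defective|M3) = 0.119.
Prior × likelihood for each source: 0.23·0.343=0.07889, 0.08·0.15=0.01200, 0.69·0.119=0.08211. Summing gives P(defective) = 0.17300.
P(Machine 2 | defective) = 0.01200 / 0.17300 = 0.069.

Posterior probability ≈ 0.069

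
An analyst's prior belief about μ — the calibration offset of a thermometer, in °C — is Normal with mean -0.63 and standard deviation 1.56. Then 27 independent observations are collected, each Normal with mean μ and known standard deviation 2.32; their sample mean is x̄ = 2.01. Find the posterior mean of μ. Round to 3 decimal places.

Prior precision 1/τ₀² = 1/1.56² = 0.410914; data precision n/σ² = 27/2.32² = 5.01635.
Posterior precision = 0.410914 + 5.01635 = 5.42726.
Posterior mean = (0.410914·-0.63 + 5.01635·2.01) / 5.42726 = 1.810.

Posterior mean ≈ 1.810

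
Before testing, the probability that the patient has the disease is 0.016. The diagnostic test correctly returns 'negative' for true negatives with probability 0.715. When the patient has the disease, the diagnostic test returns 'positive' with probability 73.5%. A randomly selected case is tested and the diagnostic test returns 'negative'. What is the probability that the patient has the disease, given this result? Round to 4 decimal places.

P(H | E) ≈ 0.0060

Write H for 'the patient has the disease'. Prior odds H:¬H = 0.016/0.984 = 0.016260. For the 'negative' outcome, the likelihood ratio is 0.265/0.715 = 0.37063.
Posterior odds = 0.016260 × 0.37063 = 0.0060265, so P(H|E) = 0.0060265/(1+0.0060265) = 0.0060.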